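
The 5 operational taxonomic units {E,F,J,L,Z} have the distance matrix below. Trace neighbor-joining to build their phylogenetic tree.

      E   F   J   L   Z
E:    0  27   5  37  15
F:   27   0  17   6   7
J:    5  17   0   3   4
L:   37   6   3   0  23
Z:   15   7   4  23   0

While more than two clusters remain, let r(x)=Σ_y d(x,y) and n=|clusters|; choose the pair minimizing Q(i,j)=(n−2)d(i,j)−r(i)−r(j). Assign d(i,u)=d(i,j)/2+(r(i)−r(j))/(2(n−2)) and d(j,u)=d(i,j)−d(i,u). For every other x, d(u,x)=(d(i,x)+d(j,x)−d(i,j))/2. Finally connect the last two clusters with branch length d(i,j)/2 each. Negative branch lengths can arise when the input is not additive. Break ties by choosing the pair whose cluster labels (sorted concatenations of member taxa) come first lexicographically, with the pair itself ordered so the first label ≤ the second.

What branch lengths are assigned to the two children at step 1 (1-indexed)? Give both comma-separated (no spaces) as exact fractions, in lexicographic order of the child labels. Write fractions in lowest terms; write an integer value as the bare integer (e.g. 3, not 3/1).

1,5

iteration 1: select F,L (d=6, Q=-108); attach at lengths (1, 5); label the merged cluster FL
  updated: d(E,FL)=29, d(FL,J)=7, d(FL,Z)=12
iteration 2: select E,J (d=5, Q=-55); attach at lengths (43/4, -23/4); label the merged cluster EJ
  updated: d(EJ,FL)=31/2, d(EJ,Z)=7
iteration 3: select EJ,FL (d=31/2, Q=-69/2); attach at lengths (21/4, 41/4); label the merged cluster EFJL
  updated: d(EFJL,Z)=7/4
iteration 4: select EFJL,Z (d=7/4); attach at lengths (7/8, 7/8); label the merged cluster EFJLZ
final tree: (((E:43/4,J:-23/4):21/4,(F:1,L:5):41/4):7/8,Z:7/8)
total length: 113/4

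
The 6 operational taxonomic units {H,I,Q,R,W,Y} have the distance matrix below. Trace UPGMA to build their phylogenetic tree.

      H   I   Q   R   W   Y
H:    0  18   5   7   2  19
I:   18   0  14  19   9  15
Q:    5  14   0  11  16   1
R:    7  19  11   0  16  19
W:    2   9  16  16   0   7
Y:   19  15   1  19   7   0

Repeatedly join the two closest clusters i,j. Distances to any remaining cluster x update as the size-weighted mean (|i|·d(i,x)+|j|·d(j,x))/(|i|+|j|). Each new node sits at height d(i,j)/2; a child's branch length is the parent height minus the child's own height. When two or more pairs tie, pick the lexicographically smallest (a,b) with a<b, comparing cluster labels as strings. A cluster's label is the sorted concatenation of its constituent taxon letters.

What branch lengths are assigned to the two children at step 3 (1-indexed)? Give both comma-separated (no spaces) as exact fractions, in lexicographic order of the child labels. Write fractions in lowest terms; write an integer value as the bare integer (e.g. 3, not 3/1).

iteration 1: select Q,Y (d=1); attach at lengths (1/2, 1/2); label the merged cluster QY
  updated: d(H,QY)=12, d(I,QY)=29/2, d(QY,R)=15, d(QY,W)=23/2
iteration 2: select H,W (d=2); attach at lengths (1, 1); label the merged cluster HW
  updated: d(HW,I)=27/2, d(HW,QY)=47/4, d(HW,R)=23/2
iteration 3: select HW,R (d=23/2); attach at lengths (19/4, 23/4); label the merged cluster HRW
  updated: d(HRW,I)=46/3, d(HRW,QY)=77/6
iteration 4: select HRW,QY (d=77/6); attach at lengths (2/3, 71/12); label the merged cluster HQRWY
  updated: d(HQRWY,I)=15
iteration 5: select HQRWY,I (d=15); attach at lengths (13/12, 15/2); label the merged cluster HIQRWY
final tree: ((((H:1,W:1):19/4,R:23/4):2/3,(Q:1/2,Y:1/2):71/12):13/12,I:15/2)
total length: 86/3

19/4,23/4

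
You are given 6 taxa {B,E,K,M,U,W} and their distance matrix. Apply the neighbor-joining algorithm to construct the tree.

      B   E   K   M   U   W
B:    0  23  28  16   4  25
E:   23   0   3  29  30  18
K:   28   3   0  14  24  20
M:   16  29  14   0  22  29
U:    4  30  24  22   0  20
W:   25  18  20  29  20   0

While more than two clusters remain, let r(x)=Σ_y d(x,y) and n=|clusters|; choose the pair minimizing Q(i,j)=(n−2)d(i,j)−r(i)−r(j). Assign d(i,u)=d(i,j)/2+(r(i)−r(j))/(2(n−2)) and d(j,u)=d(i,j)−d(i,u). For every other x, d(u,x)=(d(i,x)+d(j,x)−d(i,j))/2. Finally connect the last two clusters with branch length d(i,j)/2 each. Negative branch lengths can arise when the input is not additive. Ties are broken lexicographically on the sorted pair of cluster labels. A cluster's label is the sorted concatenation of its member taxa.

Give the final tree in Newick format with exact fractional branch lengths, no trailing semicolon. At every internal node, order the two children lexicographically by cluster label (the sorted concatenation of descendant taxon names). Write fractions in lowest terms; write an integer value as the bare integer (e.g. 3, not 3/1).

1. join B+U (d=4, Q=-180) ⇒ BU; edges |B|=3/2, |U|=5/2
  updated: d(BU,E)=49/2, d(BU,K)=24, d(BU,M)=17, d(BU,W)=41/2
2. join E+K (d=3, Q=-253/2) ⇒ EK; edges |E|=15/4, |K|=-3/4
  updated: d(BU,EK)=91/4, d(EK,M)=20, d(EK,W)=35/2
3. join BU+M (d=17, Q=-369/4) ⇒ BMU; edges |BU|=113/16, |M|=159/16
  updated: d(BMU,EK)=103/8, d(BMU,W)=65/4
4. join BMU+EK (d=103/8, Q=-373/8) ⇒ BEKMU; edges |BMU|=93/16, |EK|=113/16
  updated: d(BEKMU,W)=167/16
5. join BEKMU+W (d=167/16) ⇒ BEKMUW; edges |BEKMU|=167/32, |W|=167/32
final tree: ((((B:3/2,U:5/2):113/16,M:159/16):93/16,(E:15/4,K:-3/4):113/16):167/32,W:167/32)
total length: 757/16

((((B:3/2,U:5/2):113/16,M:159/16):93/16,(E:15/4,K:-3/4):113/16):167/32,W:167/32)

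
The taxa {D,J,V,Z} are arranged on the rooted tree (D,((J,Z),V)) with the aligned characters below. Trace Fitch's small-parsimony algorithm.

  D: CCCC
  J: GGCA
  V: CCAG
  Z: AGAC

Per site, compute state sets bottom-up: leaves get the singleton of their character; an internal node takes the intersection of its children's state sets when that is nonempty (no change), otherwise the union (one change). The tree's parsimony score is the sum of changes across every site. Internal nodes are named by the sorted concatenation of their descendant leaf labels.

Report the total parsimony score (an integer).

[col 0] JZ: children J:{G}, Z:{A} ∪→ {A,G}; cost 1
[col 0] JVZ: children JZ:{A,G}, V:{C} ∪→ {A,C,G}; cost 1
[col 0] DJVZ: children D:{C}, JVZ:{A,C,G} ∩→ {C}; cost 0
[col 1] JZ: children J:{G}, Z:{G} ∩→ {G}; cost 0
[col 1] JVZ: children JZ:{G}, V:{C} ∪→ {C,G}; cost 1
[col 1] DJVZ: children D:{C}, JVZ:{C,G} ∩→ {C}; cost 0
[col 2] JZ: children J:{C}, Z:{A} ∪→ {A,C}; cost 1
[col 2] JVZ: children JZ:{A,C}, V:{A} ∩→ {A}; cost 0
[col 2] DJVZ: children D:{C}, JVZ:{A} ∪→ {A,C}; cost 1
[col 3] JZ: children J:{A}, Z:{C} ∪→ {A,C}; cost 1
[col 3] JVZ: children JZ:{A,C}, V:{G} ∪→ {A,C,G}; cost 1
[col 3] DJVZ: children D:{C}, JVZ:{A,C,G} ∩→ {C}; cost 0
per-site changes: [2, 1, 2, 2]; total = 7

7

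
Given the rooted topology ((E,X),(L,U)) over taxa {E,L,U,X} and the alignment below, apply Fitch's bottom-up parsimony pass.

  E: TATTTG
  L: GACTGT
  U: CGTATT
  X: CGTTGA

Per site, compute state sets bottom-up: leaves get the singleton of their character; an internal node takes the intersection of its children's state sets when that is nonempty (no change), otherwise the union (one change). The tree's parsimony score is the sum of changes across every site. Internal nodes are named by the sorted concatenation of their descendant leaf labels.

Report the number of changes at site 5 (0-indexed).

2

[col 0] EX: children E:{T}, X:{C} ∪→ {C,T}; cost 1
[col 0] LU: children L:{G}, U:{C} ∪→ {C,G}; cost 1
[col 0] ELUX: children EX:{C,T}, LU:{C,G} ∩→ {C}; cost 0
[col 1] EX: children E:{A}, X:{G} ∪→ {A,G}; cost 1
[col 1] LU: children L:{A}, U:{G} ∪→ {A,G}; cost 1
[col 1] ELUX: children EX:{A,G}, LU:{A,G} ∩→ {A,G}; cost 0
[col 2] EX: children E:{T}, X:{T} ∩→ {T}; cost 0
[col 2] LU: children L:{C}, U:{T} ∪→ {C,T}; cost 1
[col 2] ELUX: children EX:{T}, LU:{C,T} ∩→ {T}; cost 0
[col 3] EX: children E:{T}, X:{T} ∩→ {T}; cost 0
[col 3] LU: children L:{T}, U:{A} ∪→ {A,T}; cost 1
[col 3] ELUX: children EX:{T}, LU:{A,T} ∩→ {T}; cost 0
[col 4] EX: children E:{T}, X:{G} ∪→ {G,T}; cost 1
[col 4] LU: children L:{G}, U:{T} ∪→ {G,T}; cost 1
[col 4] ELUX: children EX:{G,T}, LU:{G,T} ∩→ {G,T}; cost 0
[col 5] EX: children E:{G}, X:{A} ∪→ {A,G}; cost 1
[col 5] LU: children L:{T}, U:{T} ∩→ {T}; cost 0
[col 5] ELUX: children EX:{A,G}, LU:{T} ∪→ {A,G,T}; cost 1
per-site changes: [2, 2, 1, 1, 2, 2]; total = 10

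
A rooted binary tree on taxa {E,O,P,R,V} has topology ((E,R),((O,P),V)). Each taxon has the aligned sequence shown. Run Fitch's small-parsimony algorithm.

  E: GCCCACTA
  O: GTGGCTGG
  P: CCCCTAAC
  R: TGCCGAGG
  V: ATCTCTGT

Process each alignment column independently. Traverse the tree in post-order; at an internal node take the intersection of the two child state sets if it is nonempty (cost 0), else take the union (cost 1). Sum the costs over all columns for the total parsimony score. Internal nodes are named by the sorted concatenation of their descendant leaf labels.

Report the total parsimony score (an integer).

site 0, node ER: E={G} ∪ R={T} → {G,T} (+1)
site 0, node OP: O={G} ∪ P={C} → {C,G} (+1)
site 0, node OPV: OP={C,G} ∪ V={A} → {A,C,G} (+1)
site 0, node EOPRV: ER={G,T} ∩ OPV={A,C,G} → {G} (+0)
site 1, node ER: E={C} ∪ R={G} → {C,G} (+1)
site 1, node OP: O={T} ∪ P={C} → {C,T} (+1)
site 1, node OPV: OP={C,T} ∩ V={T} → {T} (+0)
site 1, node EOPRV: ER={C,G} ∪ OPV={T} → {C,G,T} (+1)
site 2, node ER: E={C} ∩ R={C} → {C} (+0)
site 2, node OP: O={G} ∪ P={C} → {C,G} (+1)
site 2, node OPV: OP={C,G} ∩ V={C} → {C} (+0)
site 2, node EOPRV: ER={C} ∩ OPV={C} → {C} (+0)
site 3, node ER: E={C} ∩ R={C} → {C} (+0)
site 3, node OP: O={G} ∪ P={C} → {C,G} (+1)
site 3, node OPV: OP={C,G} ∪ V={T} → {C,G,T} (+1)
site 3, node EOPRV: ER={C} ∩ OPV={C,G,T} → {C} (+0)
site 4, node ER: E={A} ∪ R={G} → {A,G} (+1)
site 4, node OP: O={C} ∪ P={T} → {C,T} (+1)
site 4, node OPV: OP={C,T} ∩ V={C} → {C} (+0)
site 4, node EOPRV: ER={A,G} ∪ OPV={C} → {A,C,G} (+1)
site 5, node ER: E={C} ∪ R={A} → {A,C} (+1)
site 5, node OP: O={T} ∪ P={A} → {A,T} (+1)
site 5, node OPV: OP={A,T} ∩ V={T} → {T} (+0)
site 5, node EOPRV: ER={A,C} ∪ OPV={T} → {A,C,T} (+1)
site 6, node ER: E={T} ∪ R={G} → {G,T} (+1)
site 6, node OP: O={G} ∪ P={A} → {A,G} (+1)
site 6, node OPV: OP={A,G} ∩ V={G} → {G} (+0)
site 6, node EOPRV: ER={G,T} ∩ OPV={G} → {G} (+0)
site 7, node ER: E={A} ∪ R={G} → {A,G} (+1)
site 7, node OP: O={G} ∪ P={C} → {C,G} (+1)
site 7, node OPV: OP={C,G} ∪ V={T} → {C,G,T} (+1)
site 7, node EOPRV: ER={A,G} ∩ OPV={C,G,T} → {G} (+0)
per-site changes: [3, 3, 1, 2, 3, 3, 2, 3]; total = 20

20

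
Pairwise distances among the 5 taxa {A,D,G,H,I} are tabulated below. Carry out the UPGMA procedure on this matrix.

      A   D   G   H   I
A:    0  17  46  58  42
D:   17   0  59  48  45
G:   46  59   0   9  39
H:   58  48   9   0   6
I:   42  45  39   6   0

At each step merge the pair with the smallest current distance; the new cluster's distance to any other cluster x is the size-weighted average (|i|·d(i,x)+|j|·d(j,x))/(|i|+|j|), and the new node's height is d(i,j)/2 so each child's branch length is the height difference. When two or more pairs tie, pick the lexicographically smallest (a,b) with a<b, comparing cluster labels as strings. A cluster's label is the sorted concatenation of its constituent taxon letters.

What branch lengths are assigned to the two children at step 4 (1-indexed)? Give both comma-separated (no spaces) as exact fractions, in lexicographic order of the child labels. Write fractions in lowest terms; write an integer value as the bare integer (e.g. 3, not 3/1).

49/3,77/6

step 1: merge (H,I) at d=6; branch lengths H→3, I→3; new cluster HI
  updated: d(A,HI)=50, d(D,HI)=93/2, d(G,HI)=24
step 2: merge (A,D) at d=17; branch lengths A→17/2, D→17/2; new cluster AD
  updated: d(AD,G)=105/2, d(AD,HI)=193/4
step 3: merge (G,HI) at d=24; branch lengths G→12, HI→9; new cluster GHI
  updated: d(AD,GHI)=149/3
step 4: merge (AD,GHI) at d=149/3; branch lengths AD→49/3, GHI→77/6; new cluster ADGHI
final tree: ((A:17/2,D:17/2):49/3,(G:12,(H:3,I:3):9):77/6)
total length: 439/6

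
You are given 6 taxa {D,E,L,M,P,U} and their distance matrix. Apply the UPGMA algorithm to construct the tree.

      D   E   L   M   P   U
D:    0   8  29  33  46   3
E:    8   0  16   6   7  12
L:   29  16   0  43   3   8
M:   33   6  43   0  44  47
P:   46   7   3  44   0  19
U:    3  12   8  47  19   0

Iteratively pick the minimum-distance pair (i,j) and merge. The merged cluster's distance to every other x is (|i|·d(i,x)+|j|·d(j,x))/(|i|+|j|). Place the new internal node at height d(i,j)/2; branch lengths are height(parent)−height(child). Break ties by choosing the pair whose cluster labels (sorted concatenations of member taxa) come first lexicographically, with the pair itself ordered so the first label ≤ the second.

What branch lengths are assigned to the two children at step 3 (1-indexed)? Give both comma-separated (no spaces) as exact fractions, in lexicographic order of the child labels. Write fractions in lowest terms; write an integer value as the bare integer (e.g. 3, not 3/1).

3,3

iteration 1: select D,U (d=3); attach at lengths (3/2, 3/2); label the merged cluster DU
  updated: d(DU,E)=10, d(DU,L)=37/2, d(DU,M)=40, d(DU,P)=65/2
iteration 2: select L,P (d=3); attach at lengths (3/2, 3/2); label the merged cluster LP
  updated: d(DU,LP)=51/2, d(E,LP)=23/2, d(LP,M)=87/2
iteration 3: select E,M (d=6); attach at lengths (3, 3); label the merged cluster EM
  updated: d(DU,EM)=25, d(EM,LP)=55/2
iteration 4: select DU,EM (d=25); attach at lengths (11, 19/2); label the merged cluster DEMU
  updated: d(DEMU,LP)=53/2
iteration 5: select DEMU,LP (d=53/2); attach at lengths (3/4, 47/4); label the merged cluster DELMPU
final tree: (((D:3/2,U:3/2):11,(E:3,M:3):19/2):3/4,(L:3/2,P:3/2):47/4)
total length: 45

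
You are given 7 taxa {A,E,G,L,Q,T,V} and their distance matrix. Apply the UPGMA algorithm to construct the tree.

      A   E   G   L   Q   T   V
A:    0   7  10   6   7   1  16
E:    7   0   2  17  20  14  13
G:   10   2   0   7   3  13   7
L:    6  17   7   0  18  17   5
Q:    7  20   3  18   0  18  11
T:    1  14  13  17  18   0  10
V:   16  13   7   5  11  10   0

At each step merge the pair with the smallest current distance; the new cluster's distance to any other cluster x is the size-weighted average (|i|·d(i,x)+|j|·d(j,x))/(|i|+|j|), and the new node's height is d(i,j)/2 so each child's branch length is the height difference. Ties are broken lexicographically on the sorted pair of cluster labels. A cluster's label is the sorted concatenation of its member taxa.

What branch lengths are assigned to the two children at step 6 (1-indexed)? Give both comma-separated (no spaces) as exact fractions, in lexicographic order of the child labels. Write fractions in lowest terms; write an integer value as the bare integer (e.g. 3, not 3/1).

29/48,77/12

step 1: merge (A,T) at d=1; branch lengths A→1/2, T→1/2; new cluster AT
  updated: d(AT,E)=21/2, d(AT,G)=23/2, d(AT,L)=23/2, d(AT,Q)=25/2, d(AT,V)=13
step 2: merge (E,G) at d=2; branch lengths E→1, G→1; new cluster EG
  updated: d(AT,EG)=11, d(EG,L)=12, d(EG,Q)=23/2, d(EG,V)=10
step 3: merge (L,V) at d=5; branch lengths L→5/2, V→5/2; new cluster LV
  updated: d(AT,LV)=49/4, d(EG,LV)=11, d(LV,Q)=29/2
step 4: merge (AT,EG) at d=11; branch lengths AT→5, EG→9/2; new cluster AEGT
  updated: d(AEGT,LV)=93/8, d(AEGT,Q)=12
step 5: merge (AEGT,LV) at d=93/8; branch lengths AEGT→5/16, LV→53/16; new cluster AEGLTV
  updated: d(AEGLTV,Q)=77/6
step 6: merge (AEGLTV,Q) at d=77/6; branch lengths AEGLTV→29/48, Q→77/12; new cluster AEGLQTV
final tree: ((((A:1/2,T:1/2):5,(E:1,G:1):9/2):5/16,(L:5/2,V:5/2):53/16):29/48,Q:77/12)
total length: 1351/48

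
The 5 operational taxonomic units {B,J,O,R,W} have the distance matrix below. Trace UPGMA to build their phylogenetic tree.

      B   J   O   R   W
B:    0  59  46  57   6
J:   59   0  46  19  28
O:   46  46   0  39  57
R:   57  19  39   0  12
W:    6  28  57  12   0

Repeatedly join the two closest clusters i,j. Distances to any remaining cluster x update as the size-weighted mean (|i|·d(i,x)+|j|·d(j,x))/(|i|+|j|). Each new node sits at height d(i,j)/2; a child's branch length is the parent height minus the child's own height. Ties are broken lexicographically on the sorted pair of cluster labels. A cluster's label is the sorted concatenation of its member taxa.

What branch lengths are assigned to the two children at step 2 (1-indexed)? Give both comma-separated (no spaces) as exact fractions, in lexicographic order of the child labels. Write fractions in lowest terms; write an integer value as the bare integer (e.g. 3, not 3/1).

19/2,19/2

1. join B+W (d=6) ⇒ BW; edges |B|=3, |W|=3
  updated: d(BW,J)=87/2, d(BW,O)=103/2, d(BW,R)=69/2
2. join J+R (d=19) ⇒ JR; edges |J|=19/2, |R|=19/2
  updated: d(BW,JR)=39, d(JR,O)=85/2
3. join BW+JR (d=39) ⇒ BJRW; edges |BW|=33/2, |JR|=10
  updated: d(BJRW,O)=47
4. join BJRW+O (d=47) ⇒ BJORW; edges |BJRW|=4, |O|=47/2
final tree: (((B:3,W:3):33/2,(J:19/2,R:19/2):10):4,O:47/2)
total length: 79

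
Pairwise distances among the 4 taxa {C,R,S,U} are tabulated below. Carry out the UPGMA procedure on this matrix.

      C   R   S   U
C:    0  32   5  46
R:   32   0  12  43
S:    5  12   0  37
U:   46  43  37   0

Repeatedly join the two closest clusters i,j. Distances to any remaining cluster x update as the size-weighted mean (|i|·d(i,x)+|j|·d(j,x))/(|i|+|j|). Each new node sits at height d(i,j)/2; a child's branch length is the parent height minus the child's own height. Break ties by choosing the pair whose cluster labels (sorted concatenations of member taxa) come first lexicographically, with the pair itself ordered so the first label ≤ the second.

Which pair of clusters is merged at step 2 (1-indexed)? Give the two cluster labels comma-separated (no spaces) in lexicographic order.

1. join C+S (d=5) ⇒ CS; edges |C|=5/2, |S|=5/2
  updated: d(CS,R)=22, d(CS,U)=83/2
2. join CS+R (d=22) ⇒ CRS; edges |CS|=17/2, |R|=11
  updated: d(CRS,U)=42
3. join CRS+U (d=42) ⇒ CRSU; edges |CRS|=10, |U|=21
final tree: (((C:5/2,S:5/2):17/2,R:11):10,U:21)
total length: 111/2

CS,R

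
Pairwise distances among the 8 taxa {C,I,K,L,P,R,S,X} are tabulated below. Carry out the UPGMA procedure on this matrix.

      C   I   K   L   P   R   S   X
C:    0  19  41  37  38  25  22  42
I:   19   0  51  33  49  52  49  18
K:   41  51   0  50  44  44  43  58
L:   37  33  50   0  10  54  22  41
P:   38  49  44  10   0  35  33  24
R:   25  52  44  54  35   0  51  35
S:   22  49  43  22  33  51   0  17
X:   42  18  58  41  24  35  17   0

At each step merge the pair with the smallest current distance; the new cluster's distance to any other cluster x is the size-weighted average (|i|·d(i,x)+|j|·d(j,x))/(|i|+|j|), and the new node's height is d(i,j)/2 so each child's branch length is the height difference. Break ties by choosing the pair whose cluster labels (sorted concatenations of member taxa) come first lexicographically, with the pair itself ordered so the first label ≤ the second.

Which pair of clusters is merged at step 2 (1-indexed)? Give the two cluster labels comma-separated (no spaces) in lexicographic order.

1. join L+P (d=10) ⇒ LP; edges |L|=5, |P|=5
  updated: d(C,LP)=75/2, d(I,LP)=41, d(K,LP)=47, d(LP,R)=89/2, d(LP,S)=55/2, d(LP,X)=65/2
2. join S+X (d=17) ⇒ SX; edges |S|=17/2, |X|=17/2
  updated: d(C,SX)=32, d(I,SX)=67/2, d(K,SX)=101/2, d(LP,SX)=30, d(R,SX)=43
3. join C+I (d=19) ⇒ CI; edges |C|=19/2, |I|=19/2
  updated: d(CI,K)=46, d(CI,LP)=157/4, d(CI,R)=77/2, d(CI,SX)=131/4
4. join LP+SX (d=30) ⇒ LPSX; edges |LP|=10, |SX|=13/2
  updated: d(CI,LPSX)=36, d(K,LPSX)=195/4, d(LPSX,R)=175/4
5. join CI+LPSX (d=36) ⇒ CILPSX; edges |CI|=17/2, |LPSX|=3
  updated: d(CILPSX,K)=287/6, d(CILPSX,R)=42
6. join CILPSX+R (d=42) ⇒ CILPRSX; edges |CILPSX|=3, |R|=21
  updated: d(CILPRSX,K)=331/7
7. join CILPRSX+K (d=331/7) ⇒ CIKLPRSX; edges |CILPRSX|=37/14, |K|=331/14
final tree: ((((C:19/2,I:19/2):17/2,((L:5,P:5):10,(S:17/2,X:17/2):13/2):3):3,R:21):37/14,K:331/14)
total length: 870/7

S,X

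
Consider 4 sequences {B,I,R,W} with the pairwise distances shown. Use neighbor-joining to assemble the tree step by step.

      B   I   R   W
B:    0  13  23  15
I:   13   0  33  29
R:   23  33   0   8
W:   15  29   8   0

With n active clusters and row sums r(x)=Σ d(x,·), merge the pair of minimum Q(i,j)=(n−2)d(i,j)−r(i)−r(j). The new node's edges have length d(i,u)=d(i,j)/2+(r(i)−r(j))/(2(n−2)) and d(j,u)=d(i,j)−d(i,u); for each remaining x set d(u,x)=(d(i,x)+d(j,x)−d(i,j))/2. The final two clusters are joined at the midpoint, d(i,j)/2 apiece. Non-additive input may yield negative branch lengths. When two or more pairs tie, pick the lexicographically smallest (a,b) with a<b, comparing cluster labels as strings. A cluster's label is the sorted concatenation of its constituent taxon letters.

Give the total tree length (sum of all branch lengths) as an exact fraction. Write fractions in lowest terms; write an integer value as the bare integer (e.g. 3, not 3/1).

step 1: merge (B,I) at d=13, Q=-100; branch lengths B→1/2, I→25/2; new cluster BI
  updated: d(BI,R)=43/2, d(BI,W)=31/2
step 2: merge (BI,R) at d=43/2, Q=-45; branch lengths BI→29/2, R→7; new cluster BIR
  updated: d(BIR,W)=1
step 3: merge (BIR,W) at d=1; branch lengths BIR→1/2, W→1/2; new cluster BIRW
final tree: (((B:1/2,I:25/2):29/2,R:7):1/2,W:1/2)
total length: 71/2

71/2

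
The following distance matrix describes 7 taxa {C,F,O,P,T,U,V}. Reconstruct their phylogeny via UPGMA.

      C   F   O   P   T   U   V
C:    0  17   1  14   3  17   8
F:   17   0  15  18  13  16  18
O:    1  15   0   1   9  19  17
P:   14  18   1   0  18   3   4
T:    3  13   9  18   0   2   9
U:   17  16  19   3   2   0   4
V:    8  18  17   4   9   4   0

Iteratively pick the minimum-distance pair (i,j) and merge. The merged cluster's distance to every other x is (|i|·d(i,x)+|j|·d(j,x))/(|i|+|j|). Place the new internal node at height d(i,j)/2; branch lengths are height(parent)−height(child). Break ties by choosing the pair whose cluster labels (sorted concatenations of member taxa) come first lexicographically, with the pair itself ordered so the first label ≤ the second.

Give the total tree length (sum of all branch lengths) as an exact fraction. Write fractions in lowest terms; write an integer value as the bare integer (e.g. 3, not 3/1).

1. join C+O (d=1) ⇒ CO; edges |C|=1/2, |O|=1/2
  updated: d(CO,F)=16, d(CO,P)=15/2, d(CO,T)=6, d(CO,U)=18, d(CO,V)=25/2
2. join T+U (d=2) ⇒ TU; edges |T|=1, |U|=1
  updated: d(CO,TU)=12, d(F,TU)=29/2, d(P,TU)=21/2, d(TU,V)=13/2
3. join P+V (d=4) ⇒ PV; edges |P|=2, |V|=2
  updated: d(CO,PV)=10, d(F,PV)=18, d(PV,TU)=17/2
4. join PV+TU (d=17/2) ⇒ PTUV; edges |PV|=9/4, |TU|=13/4
  updated: d(CO,PTUV)=11, d(F,PTUV)=65/4
5. join CO+PTUV (d=11) ⇒ COPTUV; edges |CO|=5, |PTUV|=5/4
  updated: d(COPTUV,F)=97/6
6. join COPTUV+F (d=97/6) ⇒ CFOPTUV; edges |COPTUV|=31/12, |F|=97/12
final tree: (((C:1/2,O:1/2):5,((P:2,V:2):9/4,(T:1,U:1):13/4):5/4):31/12,F:97/12)
total length: 353/12

353/12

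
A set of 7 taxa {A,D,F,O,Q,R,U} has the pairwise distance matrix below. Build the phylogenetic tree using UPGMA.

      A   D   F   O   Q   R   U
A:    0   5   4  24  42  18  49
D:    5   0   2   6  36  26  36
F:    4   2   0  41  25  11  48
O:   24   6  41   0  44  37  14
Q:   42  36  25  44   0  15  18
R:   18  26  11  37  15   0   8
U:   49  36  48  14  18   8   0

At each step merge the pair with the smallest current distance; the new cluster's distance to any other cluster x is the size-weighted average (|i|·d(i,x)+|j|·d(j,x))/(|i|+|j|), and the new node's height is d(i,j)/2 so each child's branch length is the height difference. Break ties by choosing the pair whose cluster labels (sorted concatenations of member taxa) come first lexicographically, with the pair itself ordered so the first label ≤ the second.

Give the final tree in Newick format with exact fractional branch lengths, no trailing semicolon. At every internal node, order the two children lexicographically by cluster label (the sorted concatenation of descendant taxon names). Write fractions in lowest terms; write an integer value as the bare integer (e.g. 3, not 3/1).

(((A:9/4,(D:1,F:1):5/4):115/12,O:71/6):17/4,(Q:33/4,(R:4,U:4):17/4):47/6)

iteration 1: select D,F (d=2); attach at lengths (1, 1); label the merged cluster DF
  updated: d(A,DF)=9/2, d(DF,O)=47/2, d(DF,Q)=61/2, d(DF,R)=37/2, d(DF,U)=42
iteration 2: select A,DF (d=9/2); attach at lengths (9/4, 5/4); label the merged cluster ADF
  updated: d(ADF,O)=71/3, d(ADF,Q)=103/3, d(ADF,R)=55/3, d(ADF,U)=133/3
iteration 3: select R,U (d=8); attach at lengths (4, 4); label the merged cluster RU
  updated: d(ADF,RU)=94/3, d(O,RU)=51/2, d(Q,RU)=33/2
iteration 4: select Q,RU (d=33/2); attach at lengths (33/4, 17/4); label the merged cluster QRU
  updated: d(ADF,QRU)=97/3, d(O,QRU)=95/3
iteration 5: select ADF,O (d=71/3); attach at lengths (115/12, 71/6); label the merged cluster ADFO
  updated: d(ADFO,QRU)=193/6
iteration 6: select ADFO,QRU (d=193/6); attach at lengths (17/4, 47/6); label the merged cluster ADFOQRU
final tree: (((A:9/4,(D:1,F:1):5/4):115/12,O:71/6):17/4,(Q:33/4,(R:4,U:4):17/4):47/6)
total length: 119/2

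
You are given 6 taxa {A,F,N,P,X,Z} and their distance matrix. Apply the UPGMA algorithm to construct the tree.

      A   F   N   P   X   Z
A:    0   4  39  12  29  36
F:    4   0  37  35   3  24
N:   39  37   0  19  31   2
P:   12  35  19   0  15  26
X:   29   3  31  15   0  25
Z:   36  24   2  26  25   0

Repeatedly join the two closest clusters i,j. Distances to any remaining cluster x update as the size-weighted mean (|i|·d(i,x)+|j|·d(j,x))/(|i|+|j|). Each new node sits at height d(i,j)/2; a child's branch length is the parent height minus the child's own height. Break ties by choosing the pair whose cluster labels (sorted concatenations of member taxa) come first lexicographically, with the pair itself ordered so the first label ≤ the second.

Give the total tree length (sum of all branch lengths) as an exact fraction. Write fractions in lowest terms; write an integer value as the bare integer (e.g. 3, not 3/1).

step 1: merge (N,Z) at d=2; branch lengths N→1, Z→1; new cluster NZ
  updated: d(A,NZ)=75/2, d(F,NZ)=61/2, d(NZ,P)=45/2, d(NZ,X)=28
step 2: merge (F,X) at d=3; branch lengths F→3/2, X→3/2; new cluster FX
  updated: d(A,FX)=33/2, d(FX,NZ)=117/4, d(FX,P)=25
step 3: merge (A,P) at d=12; branch lengths A→6, P→6; new cluster AP
  updated: d(AP,FX)=83/4, d(AP,NZ)=30
step 4: merge (AP,FX) at d=83/4; branch lengths AP→35/8, FX→71/8; new cluster AFPX
  updated: d(AFPX,NZ)=237/8
step 5: merge (AFPX,NZ) at d=237/8; branch lengths AFPX→71/16, NZ→221/16; new cluster AFNPXZ
final tree: (((A:6,P:6):35/8,(F:3/2,X:3/2):71/8):71/16,(N:1,Z:1):221/16)
total length: 97/2

97/2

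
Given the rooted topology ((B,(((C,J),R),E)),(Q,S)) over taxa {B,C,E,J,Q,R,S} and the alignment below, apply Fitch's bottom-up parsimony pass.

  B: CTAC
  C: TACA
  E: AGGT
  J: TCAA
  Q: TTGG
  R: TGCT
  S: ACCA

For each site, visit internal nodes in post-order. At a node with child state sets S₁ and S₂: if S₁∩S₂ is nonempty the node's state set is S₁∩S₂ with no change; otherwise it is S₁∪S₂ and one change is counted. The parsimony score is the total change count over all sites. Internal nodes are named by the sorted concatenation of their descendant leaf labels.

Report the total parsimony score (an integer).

site 0, node CJ: C={T} ∩ J={T} → {T} (+0)
site 0, node CJR: CJ={T} ∩ R={T} → {T} (+0)
site 0, node CEJR: CJR={T} ∪ E={A} → {A,T} (+1)
site 0, node BCEJR: B={C} ∪ CEJR={A,T} → {A,C,T} (+1)
site 0, node QS: Q={T} ∪ S={A} → {A,T} (+1)
site 0, node BCEJQRS: BCEJR={A,C,T} ∩ QS={A,T} → {A,T} (+0)
site 1, node CJ: C={A} ∪ J={C} → {A,C} (+1)
site 1, node CJR: CJ={A,C} ∪ R={G} → {A,C,G} (+1)
site 1, node CEJR: CJR={A,C,G} ∩ E={G} → {G} (+0)
site 1, node BCEJR: B={T} ∪ CEJR={G} → {G,T} (+1)
site 1, node QS: Q={T} ∪ S={C} → {C,T} (+1)
site 1, node BCEJQRS: BCEJR={G,T} ∩ QS={C,T} → {T} (+0)
site 2, node CJ: C={C} ∪ J={A} → {A,C} (+1)
site 2, node CJR: CJ={A,C} ∩ R={C} → {C} (+0)
site 2, node CEJR: CJR={C} ∪ E={G} → {C,G} (+1)
site 2, node BCEJR: B={A} ∪ CEJR={C,G} → {A,C,G} (+1)
site 2, node QS: Q={G} ∪ S={C} → {C,G} (+1)
site 2, node BCEJQRS: BCEJR={A,C,G} ∩ QS={C,G} → {C,G} (+0)
site 3, node CJ: C={A} ∩ J={A} → {A} (+0)
site 3, node CJR: CJ={A} ∪ R={T} → {A,T} (+1)
site 3, node CEJR: CJR={A,T} ∩ E={T} → {T} (+0)
site 3, node BCEJR: B={C} ∪ CEJR={T} → {C,T} (+1)
site 3, node QS: Q={G} ∪ S={A} → {A,G} (+1)
site 3, node BCEJQRS: BCEJR={C,T} ∪ QS={A,G} → {A,C,G,T} (+1)
per-site changes: [3, 4, 4, 4]; total = 15

15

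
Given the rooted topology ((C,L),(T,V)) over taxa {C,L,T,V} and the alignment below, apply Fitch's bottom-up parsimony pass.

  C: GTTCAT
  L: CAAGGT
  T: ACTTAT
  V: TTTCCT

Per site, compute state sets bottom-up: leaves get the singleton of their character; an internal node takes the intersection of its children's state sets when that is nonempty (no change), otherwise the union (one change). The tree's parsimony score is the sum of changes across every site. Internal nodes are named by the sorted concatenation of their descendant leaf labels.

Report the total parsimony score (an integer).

10

CL@0: {G} ∪ {C} = {C,G} (union, +1)
TV@0: {A} ∪ {T} = {A,T} (union, +1)
CLTV@0: {C,G} ∪ {A,T} = {A,C,G,T} (union, +1)
CL@1: {T} ∪ {A} = {A,T} (union, +1)
TV@1: {C} ∪ {T} = {C,T} (union, +1)
CLTV@1: {A,T} ∩ {C,T} = {T} (intersection, +0)
CL@2: {T} ∪ {A} = {A,T} (union, +1)
TV@2: {T} ∩ {T} = {T} (intersection, +0)
CLTV@2: {A,T} ∩ {T} = {T} (intersection, +0)
CL@3: {C} ∪ {G} = {C,G} (union, +1)
TV@3: {T} ∪ {C} = {C,T} (union, +1)
CLTV@3: {C,G} ∩ {C,T} = {C} (intersection, +0)
CL@4: {A} ∪ {G} = {A,G} (union, +1)
TV@4: {A} ∪ {C} = {A,C} (union, +1)
CLTV@4: {A,G} ∩ {A,C} = {A} (intersection, +0)
CL@5: {T} ∩ {T} = {T} (intersection, +0)
TV@5: {T} ∩ {T} = {T} (intersection, +0)
CLTV@5: {T} ∩ {T} = {T} (intersection, +0)
per-site changes: [3, 2, 1, 2, 2, 0]; total = 10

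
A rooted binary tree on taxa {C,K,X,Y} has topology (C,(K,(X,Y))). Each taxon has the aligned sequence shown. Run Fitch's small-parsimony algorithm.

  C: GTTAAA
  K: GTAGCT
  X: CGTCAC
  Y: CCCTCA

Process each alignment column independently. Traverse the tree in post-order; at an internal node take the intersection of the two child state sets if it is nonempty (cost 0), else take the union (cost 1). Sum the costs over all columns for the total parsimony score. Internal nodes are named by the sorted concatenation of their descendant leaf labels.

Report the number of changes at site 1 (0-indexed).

[col 0] XY: children X:{C}, Y:{C} ∩→ {C}; cost 0
[col 0] KXY: children K:{G}, XY:{C} ∪→ {C,G}; cost 1
[col 0] CKXY: children C:{G}, KXY:{C,G} ∩→ {G}; cost 0
[col 1] XY: children X:{G}, Y:{C} ∪→ {C,G}; cost 1
[col 1] KXY: children K:{T}, XY:{C,G} ∪→ {C,G,T}; cost 1
[col 1] CKXY: children C:{T}, KXY:{C,G,T} ∩→ {T}; cost 0
[col 2] XY: children X:{T}, Y:{C} ∪→ {C,T}; cost 1
[col 2] KXY: children K:{A}, XY:{C,T} ∪→ {A,C,T}; cost 1
[col 2] CKXY: children C:{T}, KXY:{A,C,T} ∩→ {T}; cost 0
[col 3] XY: children X:{C}, Y:{T} ∪→ {C,T}; cost 1
[col 3] KXY: children K:{G}, XY:{C,T} ∪→ {C,G,T}; cost 1
[col 3] CKXY: children C:{A}, KXY:{C,G,T} ∪→ {A,C,G,T}; cost 1
[col 4] XY: children X:{A}, Y:{C} ∪→ {A,C}; cost 1
[col 4] KXY: children K:{C}, XY:{A,C} ∩→ {C}; cost 0
[col 4] CKXY: children C:{A}, KXY:{C} ∪→ {A,C}; cost 1
[col 5] XY: children X:{C}, Y:{A} ∪→ {A,C}; cost 1
[col 5] KXY: children K:{T}, XY:{A,C} ∪→ {A,C,T}; cost 1
[col 5] CKXY: children C:{A}, KXY:{A,C,T} ∩→ {A}; cost 0
per-site changes: [1, 2, 2, 3, 2, 2]; total = 12

2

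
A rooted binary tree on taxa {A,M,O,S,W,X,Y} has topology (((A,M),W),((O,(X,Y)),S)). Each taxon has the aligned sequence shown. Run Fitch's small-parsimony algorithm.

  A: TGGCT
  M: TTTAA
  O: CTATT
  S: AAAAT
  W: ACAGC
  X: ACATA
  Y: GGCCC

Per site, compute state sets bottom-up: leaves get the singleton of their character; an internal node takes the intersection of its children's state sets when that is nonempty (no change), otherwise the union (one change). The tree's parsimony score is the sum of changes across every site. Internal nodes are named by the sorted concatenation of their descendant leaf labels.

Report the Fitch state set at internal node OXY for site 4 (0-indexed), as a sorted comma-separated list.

site 0, node AM: A={T} ∩ M={T} → {T} (+0)
site 0, node AMW: AM={T} ∪ W={A} → {A,T} (+1)
site 0, node XY: X={A} ∪ Y={G} → {A,G} (+1)
site 0, node OXY: O={C} ∪ XY={A,G} → {A,C,G} (+1)
site 0, node OSXY: OXY={A,C,G} ∩ S={A} → {A} (+0)
site 0, node AMOSWXY: AMW={A,T} ∩ OSXY={A} → {A} (+0)
site 1, node AM: A={G} ∪ M={T} → {G,T} (+1)
site 1, node AMW: AM={G,T} ∪ W={C} → {C,G,T} (+1)
site 1, node XY: X={C} ∪ Y={G} → {C,G} (+1)
site 1, node OXY: O={T} ∪ XY={C,G} → {C,G,T} (+1)
site 1, node OSXY: OXY={C,G,T} ∪ S={A} → {A,C,G,T} (+1)
site 1, node AMOSWXY: AMW={C,G,T} ∩ OSXY={A,C,G,T} → {C,G,T} (+0)
site 2, node AM: A={G} ∪ M={T} → {G,T} (+1)
site 2, node AMW: AM={G,T} ∪ W={A} → {A,G,T} (+1)
site 2, node XY: X={A} ∪ Y={C} → {A,C} (+1)
site 2, node OXY: O={A} ∩ XY={A,C} → {A} (+0)
site 2, node OSXY: OXY={A} ∩ S={A} → {A} (+0)
site 2, node AMOSWXY: AMW={A,G,T} ∩ OSXY={A} → {A} (+0)
site 3, node AM: A={C} ∪ M={A} → {A,C} (+1)
site 3, node AMW: AM={A,C} ∪ W={G} → {A,C,G} (+1)
site 3, node XY: X={T} ∪ Y={C} → {C,T} (+1)
site 3, node OXY: O={T} ∩ XY={C,T} → {T} (+0)
site 3, node OSXY: OXY={T} ∪ S={A} → {A,T} (+1)
site 3, node AMOSWXY: AMW={A,C,G} ∩ OSXY={A,T} → {A} (+0)
site 4, node AM: A={T} ∪ M={A} → {A,T} (+1)
site 4, node AMW: AM={A,T} ∪ W={C} → {A,C,T} (+1)
site 4, node XY: X={A} ∪ Y={C} → {A,C} (+1)
site 4, node OXY: O={T} ∪ XY={A,C} → {A,C,T} (+1)
site 4, node OSXY: OXY={A,C,T} ∩ S={T} → {T} (+0)
site 4, node AMOSWXY: AMW={A,C,T} ∩ OSXY={T} → {T} (+0)
per-site changes: [3, 5, 3, 4, 4]; total = 19

A,C,T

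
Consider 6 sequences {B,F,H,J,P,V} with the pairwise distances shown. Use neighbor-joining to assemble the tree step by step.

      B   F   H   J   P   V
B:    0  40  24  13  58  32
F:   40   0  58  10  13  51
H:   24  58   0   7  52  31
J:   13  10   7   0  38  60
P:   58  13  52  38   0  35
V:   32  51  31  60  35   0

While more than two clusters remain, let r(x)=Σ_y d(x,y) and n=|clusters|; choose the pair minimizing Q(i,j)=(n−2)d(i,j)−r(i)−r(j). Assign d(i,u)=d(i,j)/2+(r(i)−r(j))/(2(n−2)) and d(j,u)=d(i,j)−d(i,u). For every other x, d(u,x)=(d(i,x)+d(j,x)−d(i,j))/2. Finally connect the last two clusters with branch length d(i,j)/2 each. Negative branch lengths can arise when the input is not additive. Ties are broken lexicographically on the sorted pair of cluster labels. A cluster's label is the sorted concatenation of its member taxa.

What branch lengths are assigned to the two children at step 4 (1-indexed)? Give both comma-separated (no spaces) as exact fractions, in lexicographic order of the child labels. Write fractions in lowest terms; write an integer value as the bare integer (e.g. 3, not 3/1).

27/4,13/2

iteration 1: select F,P (d=13, Q=-316); attach at lengths (7/2, 19/2); label the merged cluster FP
  updated: d(B,FP)=85/2, d(FP,H)=97/2, d(FP,J)=35/2, d(FP,V)=73/2
iteration 2: select FP,V (d=73/2, Q=-195); attach at lengths (95/6, 62/3); label the merged cluster FPV
  updated: d(B,FPV)=19, d(FPV,H)=43/2, d(FPV,J)=41/2
iteration 3: select B,FPV (d=19, Q=-79); attach at lengths (33/4, 43/4); label the merged cluster BFPV
  updated: d(BFPV,H)=53/4, d(BFPV,J)=29/4
iteration 4: select BFPV,H (d=53/4, Q=-55/2); attach at lengths (27/4, 13/2); label the merged cluster BFHPV
  updated: d(BFHPV,J)=1/2
iteration 5: select BFHPV,J (d=1/2); attach at lengths (1/4, 1/4); label the merged cluster BFHJPV
final tree: (((B:33/4,((F:7/2,P:19/2):95/6,V:62/3):43/4):27/4,H:13/2):1/4,J:1/4)
total length: 329/4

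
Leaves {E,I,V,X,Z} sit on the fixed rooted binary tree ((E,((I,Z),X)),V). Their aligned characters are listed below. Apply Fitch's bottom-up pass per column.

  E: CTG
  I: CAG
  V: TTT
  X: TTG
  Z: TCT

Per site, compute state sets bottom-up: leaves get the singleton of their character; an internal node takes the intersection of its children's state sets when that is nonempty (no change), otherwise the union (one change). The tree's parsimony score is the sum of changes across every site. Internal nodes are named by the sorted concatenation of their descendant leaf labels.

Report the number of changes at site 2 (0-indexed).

2

IZ@0: {C} ∪ {T} = {C,T} (union, +1)
IXZ@0: {C,T} ∩ {T} = {T} (intersection, +0)
EIXZ@0: {C} ∪ {T} = {C,T} (union, +1)
EIVXZ@0: {C,T} ∩ {T} = {T} (intersection, +0)
IZ@1: {A} ∪ {C} = {A,C} (union, +1)
IXZ@1: {A,C} ∪ {T} = {A,C,T} (union, +1)
EIXZ@1: {T} ∩ {A,C,T} = {T} (intersection, +0)
EIVXZ@1: {T} ∩ {T} = {T} (intersection, +0)
IZ@2: {G} ∪ {T} = {G,T} (union, +1)
IXZ@2: {G,T} ∩ {G} = {G} (intersection, +0)
EIXZ@2: {G} ∩ {G} = {G} (intersection, +0)
EIVXZ@2: {G} ∪ {T} = {G,T} (union, +1)
per-site changes: [2, 2, 2]; total = 6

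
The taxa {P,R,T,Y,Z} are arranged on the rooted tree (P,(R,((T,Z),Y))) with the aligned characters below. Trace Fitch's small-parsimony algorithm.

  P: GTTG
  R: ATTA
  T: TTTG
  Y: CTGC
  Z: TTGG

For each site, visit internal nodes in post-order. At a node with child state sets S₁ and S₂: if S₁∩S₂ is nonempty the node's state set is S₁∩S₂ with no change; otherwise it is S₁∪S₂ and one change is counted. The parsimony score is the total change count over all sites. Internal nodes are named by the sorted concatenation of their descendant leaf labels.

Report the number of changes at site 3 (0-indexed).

TZ@0: {T} ∩ {T} = {T} (intersection, +0)
TYZ@0: {T} ∪ {C} = {C,T} (union, +1)
RTYZ@0: {A} ∪ {C,T} = {A,C,T} (union, +1)
PRTYZ@0: {G} ∪ {A,C,T} = {A,C,G,T} (union, +1)
TZ@1: {T} ∩ {T} = {T} (intersection, +0)
TYZ@1: {T} ∩ {T} = {T} (intersection, +0)
RTYZ@1: {T} ∩ {T} = {T} (intersection, +0)
PRTYZ@1: {T} ∩ {T} = {T} (intersection, +0)
TZ@2: {T} ∪ {G} = {G,T} (union, +1)
TYZ@2: {G,T} ∩ {G} = {G} (intersection, +0)
RTYZ@2: {T} ∪ {G} = {G,T} (union, +1)
PRTYZ@2: {T} ∩ {G,T} = {T} (intersection, +0)
TZ@3: {G} ∩ {G} = {G} (intersection, +0)
TYZ@3: {G} ∪ {C} = {C,G} (union, +1)
RTYZ@3: {A} ∪ {C,G} = {A,C,G} (union, +1)
PRTYZ@3: {G} ∩ {A,C,G} = {G} (intersection, +0)
per-site changes: [3, 0, 2, 2]; total = 7

2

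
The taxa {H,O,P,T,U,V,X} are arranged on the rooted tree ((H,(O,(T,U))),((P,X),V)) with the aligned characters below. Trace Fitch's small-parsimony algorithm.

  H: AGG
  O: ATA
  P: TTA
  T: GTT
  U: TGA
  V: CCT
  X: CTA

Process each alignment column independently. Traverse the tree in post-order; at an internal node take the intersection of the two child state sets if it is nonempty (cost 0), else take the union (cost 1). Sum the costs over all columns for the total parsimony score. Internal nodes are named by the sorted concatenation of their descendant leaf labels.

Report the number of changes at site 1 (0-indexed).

3

[col 0] TU: children T:{G}, U:{T} ∪→ {G,T}; cost 1
[col 0] OTU: children O:{A}, TU:{G,T} ∪→ {A,G,T}; cost 1
[col 0] HOTU: children H:{A}, OTU:{A,G,T} ∩→ {A}; cost 0
[col 0] PX: children P:{T}, X:{C} ∪→ {C,T}; cost 1
[col 0] PVX: children PX:{C,T}, V:{C} ∩→ {C}; cost 0
[col 0] HOPTUVX: children HOTU:{A}, PVX:{C} ∪→ {A,C}; cost 1
[col 1] TU: children T:{T}, U:{G} ∪→ {G,T}; cost 1
[col 1] OTU: children O:{T}, TU:{G,T} ∩→ {T}; cost 0
[col 1] HOTU: children H:{G}, OTU:{T} ∪→ {G,T}; cost 1
[col 1] PX: children P:{T}, X:{T} ∩→ {T}; cost 0
[col 1] PVX: children PX:{T}, V:{C} ∪→ {C,T}; cost 1
[col 1] HOPTUVX: children HOTU:{G,T}, PVX:{C,T} ∩→ {T}; cost 0
[col 2] TU: children T:{T}, U:{A} ∪→ {A,T}; cost 1
[col 2] OTU: children O:{A}, TU:{A,T} ∩→ {A}; cost 0
[col 2] HOTU: children H:{G}, OTU:{A} ∪→ {A,G}; cost 1
[col 2] PX: children P:{A}, X:{A} ∩→ {A}; cost 0
[col 2] PVX: children PX:{A}, V:{T} ∪→ {A,T}; cost 1
[col 2] HOPTUVX: children HOTU:{A,G}, PVX:{A,T} ∩→ {A}; cost 0
per-site changes: [4, 3, 3]; total = 10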